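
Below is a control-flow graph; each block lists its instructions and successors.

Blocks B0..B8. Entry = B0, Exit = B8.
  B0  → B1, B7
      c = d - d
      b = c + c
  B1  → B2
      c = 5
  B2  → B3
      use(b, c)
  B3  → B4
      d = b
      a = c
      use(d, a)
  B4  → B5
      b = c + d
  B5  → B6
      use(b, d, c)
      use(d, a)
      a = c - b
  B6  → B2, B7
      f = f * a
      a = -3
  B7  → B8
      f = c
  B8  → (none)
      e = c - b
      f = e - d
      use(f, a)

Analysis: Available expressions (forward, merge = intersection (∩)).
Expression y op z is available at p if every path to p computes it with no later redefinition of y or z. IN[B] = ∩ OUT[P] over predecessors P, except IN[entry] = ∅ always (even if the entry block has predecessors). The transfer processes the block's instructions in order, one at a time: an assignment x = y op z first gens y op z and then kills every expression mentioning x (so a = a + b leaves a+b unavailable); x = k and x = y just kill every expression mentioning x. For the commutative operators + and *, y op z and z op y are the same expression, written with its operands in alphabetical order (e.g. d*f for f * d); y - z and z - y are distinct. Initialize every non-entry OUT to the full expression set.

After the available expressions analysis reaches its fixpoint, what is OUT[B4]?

Answer: {c+d}

Trace:
Converged values:
  B0:   IN={}   OUT={c+c, d-d}
  B1:   IN={c+c, d-d}   OUT={d-d}
  B2:   IN={}   OUT={}
  B3:   IN={}   OUT={}
  B4:   IN={}   OUT={c+d}
  B5:   IN={c+d}   OUT={c+d, c-b}
  B6:   IN={c+d, c-b}   OUT={c+d, c-b}
  B7:   IN={}   OUT={}
  B8:   IN={}   OUT={c-b, e-d}

Merge at B4: IN[B4] = OUT[B3] = {}
Applying B4's transfer function to that IN value gives OUT[B4] (row B4 above).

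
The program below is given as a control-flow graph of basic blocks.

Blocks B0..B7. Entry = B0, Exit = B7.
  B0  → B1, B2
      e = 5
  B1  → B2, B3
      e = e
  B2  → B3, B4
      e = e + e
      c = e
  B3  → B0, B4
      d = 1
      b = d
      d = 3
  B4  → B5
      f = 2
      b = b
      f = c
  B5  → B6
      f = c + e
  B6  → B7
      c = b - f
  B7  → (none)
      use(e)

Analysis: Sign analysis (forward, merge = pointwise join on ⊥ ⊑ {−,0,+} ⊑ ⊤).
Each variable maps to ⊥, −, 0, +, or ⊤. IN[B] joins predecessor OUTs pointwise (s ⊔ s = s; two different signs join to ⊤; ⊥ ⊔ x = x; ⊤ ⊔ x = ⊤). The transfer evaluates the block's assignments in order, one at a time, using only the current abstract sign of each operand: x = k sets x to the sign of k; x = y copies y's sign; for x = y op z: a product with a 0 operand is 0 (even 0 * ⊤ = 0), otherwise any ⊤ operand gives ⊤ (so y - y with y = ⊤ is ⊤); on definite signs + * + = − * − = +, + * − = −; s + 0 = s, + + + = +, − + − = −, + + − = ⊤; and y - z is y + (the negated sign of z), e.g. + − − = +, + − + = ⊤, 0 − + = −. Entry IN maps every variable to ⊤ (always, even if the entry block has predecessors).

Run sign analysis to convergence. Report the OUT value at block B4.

Fixpoint table:
  B0:  IN=(all ⊤)  OUT={e:+; rest ⊤}
  B1:  IN={e:+; rest ⊤}  OUT={e:+; rest ⊤}
  B2:  IN={e:+; rest ⊤}  OUT={c:+, e:+; rest ⊤}
  B3:  IN={e:+; rest ⊤}  OUT={b:+, d:+, e:+; rest ⊤}
  B4:  IN={e:+; rest ⊤}  OUT={e:+; rest ⊤}
  B5:  IN={e:+; rest ⊤}  OUT={e:+; rest ⊤}
  B6:  IN={e:+; rest ⊤}  OUT={e:+; rest ⊤}
  B7:  IN={e:+; rest ⊤}  OUT={e:+; rest ⊤}

Merge at B4: IN[B4] = OUT[B2] ⊔ OUT[B3] = {a: ⊤, b: ⊤, c: ⊤, d: ⊤, e: +, f: ⊤}
Applying B4's transfer function to that IN value gives OUT[B4] (row B4 above).

Answer: {a: ⊤, b: ⊤, c: ⊤, d: ⊤, e: +, f: ⊤}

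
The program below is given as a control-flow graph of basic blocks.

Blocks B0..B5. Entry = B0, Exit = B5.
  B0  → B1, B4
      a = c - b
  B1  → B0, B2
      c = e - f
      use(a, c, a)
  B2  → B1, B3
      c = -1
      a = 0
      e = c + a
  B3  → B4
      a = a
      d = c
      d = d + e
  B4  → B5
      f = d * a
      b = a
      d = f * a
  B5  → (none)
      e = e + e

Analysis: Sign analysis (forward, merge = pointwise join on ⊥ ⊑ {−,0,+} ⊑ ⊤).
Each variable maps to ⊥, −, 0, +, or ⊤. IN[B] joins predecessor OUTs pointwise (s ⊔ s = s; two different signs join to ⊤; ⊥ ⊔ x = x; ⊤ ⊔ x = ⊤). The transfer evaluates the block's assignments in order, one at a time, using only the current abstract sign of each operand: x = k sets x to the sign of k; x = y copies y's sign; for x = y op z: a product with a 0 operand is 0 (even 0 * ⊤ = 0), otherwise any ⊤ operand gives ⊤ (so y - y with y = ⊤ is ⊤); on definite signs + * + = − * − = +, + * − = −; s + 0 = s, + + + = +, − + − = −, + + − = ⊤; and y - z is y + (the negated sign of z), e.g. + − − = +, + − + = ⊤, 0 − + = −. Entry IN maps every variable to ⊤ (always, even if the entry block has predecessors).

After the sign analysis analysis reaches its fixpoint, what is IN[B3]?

Fixpoint table:
  B0:   IN=(all ⊤)   OUT=(all ⊤)
  B1:   IN=(all ⊤)   OUT=(all ⊤)
  B2:   IN=(all ⊤)   OUT={a:0, c:-, e:-; rest ⊤}
  B3:   IN={a:0, c:-, e:-; rest ⊤}   OUT={a:0, c:-, d:-, e:-; rest ⊤}
  B4:   IN=(all ⊤)   OUT=(all ⊤)
  B5:   IN=(all ⊤)   OUT=(all ⊤)

Merge at B3: IN[B3] = OUT[B2] = {a: 0, b: ⊤, c: -, d: ⊤, e: -, f: ⊤}

Answer: {a: 0, b: ⊤, c: -, d: ⊤, e: -, f: ⊤}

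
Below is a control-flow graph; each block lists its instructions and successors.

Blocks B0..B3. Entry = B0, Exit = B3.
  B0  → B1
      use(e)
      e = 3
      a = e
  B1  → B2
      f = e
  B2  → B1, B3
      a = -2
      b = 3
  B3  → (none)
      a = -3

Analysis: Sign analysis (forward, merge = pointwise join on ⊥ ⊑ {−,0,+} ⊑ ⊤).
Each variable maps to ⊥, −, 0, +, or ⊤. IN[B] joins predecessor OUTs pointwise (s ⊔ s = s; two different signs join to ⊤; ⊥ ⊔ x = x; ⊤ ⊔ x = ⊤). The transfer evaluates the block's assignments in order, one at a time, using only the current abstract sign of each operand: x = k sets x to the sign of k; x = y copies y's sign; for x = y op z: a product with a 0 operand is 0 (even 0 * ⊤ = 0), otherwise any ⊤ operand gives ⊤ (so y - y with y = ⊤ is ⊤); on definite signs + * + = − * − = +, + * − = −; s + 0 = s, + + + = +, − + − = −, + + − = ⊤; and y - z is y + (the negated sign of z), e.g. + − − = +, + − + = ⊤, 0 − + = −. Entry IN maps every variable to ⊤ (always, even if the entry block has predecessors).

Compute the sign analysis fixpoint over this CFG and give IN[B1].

Per-block solution:
  B0:   IN=(all ⊤)   OUT={a:+, e:+; rest ⊤}
  B1:   IN={e:+; rest ⊤}   OUT={e:+, f:+; rest ⊤}
  B2:   IN={e:+, f:+; rest ⊤}   OUT={a:-, b:+, e:+, f:+; rest ⊤}
  B3:   IN={a:-, b:+, e:+, f:+; rest ⊤}   OUT={a:-, b:+, e:+, f:+; rest ⊤}

Merge at B1: IN[B1] = OUT[B0] ⊔ OUT[B2] = {a: ⊤, b: ⊤, c: ⊤, d: ⊤, e: +, f: ⊤}

Answer: {a: ⊤, b: ⊤, c: ⊤, d: ⊤, e: +, f: ⊤}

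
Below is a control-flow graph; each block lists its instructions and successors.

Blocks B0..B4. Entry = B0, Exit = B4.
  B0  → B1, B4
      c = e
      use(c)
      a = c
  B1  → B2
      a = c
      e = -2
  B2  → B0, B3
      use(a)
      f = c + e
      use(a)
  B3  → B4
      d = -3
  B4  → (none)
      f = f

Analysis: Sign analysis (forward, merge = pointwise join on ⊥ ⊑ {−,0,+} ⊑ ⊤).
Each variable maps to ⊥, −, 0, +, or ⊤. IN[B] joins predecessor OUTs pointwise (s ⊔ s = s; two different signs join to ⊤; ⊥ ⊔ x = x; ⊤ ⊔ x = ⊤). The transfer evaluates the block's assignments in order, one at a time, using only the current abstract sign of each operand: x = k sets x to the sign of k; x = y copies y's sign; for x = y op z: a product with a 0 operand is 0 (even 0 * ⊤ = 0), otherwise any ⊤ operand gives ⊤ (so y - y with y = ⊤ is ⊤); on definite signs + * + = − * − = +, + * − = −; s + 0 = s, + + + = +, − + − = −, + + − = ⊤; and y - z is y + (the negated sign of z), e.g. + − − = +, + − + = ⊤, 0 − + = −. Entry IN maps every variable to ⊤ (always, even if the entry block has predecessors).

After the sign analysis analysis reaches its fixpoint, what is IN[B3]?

Answer: {a: ⊤, b: ⊤, c: ⊤, d: ⊤, e: -, f: ⊤}

Working:
Per-block solution:
  B0: | IN=(all ⊤) | OUT=(all ⊤)
  B1: | IN=(all ⊤) | OUT={e:-; rest ⊤}
  B2: | IN={e:-; rest ⊤} | OUT={e:-; rest ⊤}
  B3: | IN={e:-; rest ⊤} | OUT={d:-, e:-; rest ⊤}
  B4: | IN=(all ⊤) | OUT=(all ⊤)

Merge at B3: IN[B3] = OUT[B2] = {a: ⊤, b: ⊤, c: ⊤, d: ⊤, e: -, f: ⊤}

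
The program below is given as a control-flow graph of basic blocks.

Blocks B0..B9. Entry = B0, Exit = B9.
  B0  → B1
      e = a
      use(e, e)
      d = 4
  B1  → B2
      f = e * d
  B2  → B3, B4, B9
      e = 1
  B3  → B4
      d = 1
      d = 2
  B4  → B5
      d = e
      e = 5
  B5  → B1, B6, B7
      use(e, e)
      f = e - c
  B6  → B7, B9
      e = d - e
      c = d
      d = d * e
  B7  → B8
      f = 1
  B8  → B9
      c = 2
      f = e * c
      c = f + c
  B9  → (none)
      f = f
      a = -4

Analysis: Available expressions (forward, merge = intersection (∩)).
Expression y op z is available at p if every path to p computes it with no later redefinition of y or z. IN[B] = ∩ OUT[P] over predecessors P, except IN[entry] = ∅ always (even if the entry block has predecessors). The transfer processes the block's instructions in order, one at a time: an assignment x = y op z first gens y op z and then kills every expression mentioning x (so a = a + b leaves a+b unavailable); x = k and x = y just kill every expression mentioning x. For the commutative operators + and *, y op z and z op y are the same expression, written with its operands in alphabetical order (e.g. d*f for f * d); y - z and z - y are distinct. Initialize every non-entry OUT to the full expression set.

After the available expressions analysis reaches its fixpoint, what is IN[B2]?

Answer: {d*e}

Trace:
Converged values:
  B0:  IN={}  OUT={}
  B1:  IN={}  OUT={d*e}
  B2:  IN={d*e}  OUT={}
  B3:  IN={}  OUT={}
  B4:  IN={}  OUT={}
  B5:  IN={}  OUT={e-c}
  B6:  IN={e-c}  OUT={}
  B7:  IN={}  OUT={}
  B8:  IN={}  OUT={}
  B9:  IN={}  OUT={}

Merge at B2: IN[B2] = OUT[B1] = {d*e}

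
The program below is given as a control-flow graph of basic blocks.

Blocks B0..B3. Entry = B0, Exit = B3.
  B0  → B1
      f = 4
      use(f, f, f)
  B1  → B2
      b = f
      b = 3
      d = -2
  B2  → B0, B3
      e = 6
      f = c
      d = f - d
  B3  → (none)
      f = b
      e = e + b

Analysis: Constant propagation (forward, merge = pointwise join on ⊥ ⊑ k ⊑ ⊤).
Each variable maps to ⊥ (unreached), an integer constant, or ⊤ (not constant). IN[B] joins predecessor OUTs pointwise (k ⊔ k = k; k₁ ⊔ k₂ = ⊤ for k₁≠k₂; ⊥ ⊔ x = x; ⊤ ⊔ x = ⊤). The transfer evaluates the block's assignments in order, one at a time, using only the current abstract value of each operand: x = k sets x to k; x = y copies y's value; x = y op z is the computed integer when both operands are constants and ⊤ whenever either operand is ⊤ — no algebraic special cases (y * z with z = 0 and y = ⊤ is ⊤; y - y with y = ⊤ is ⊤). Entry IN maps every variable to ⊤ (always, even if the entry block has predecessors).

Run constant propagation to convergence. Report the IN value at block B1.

Answer: {a: ⊤, b: ⊤, c: ⊤, d: ⊤, e: ⊤, f: 4}

Trace:
Fixpoint table:
  B0:  IN=(all ⊤)  OUT={f:4; rest ⊤}
  B1:  IN={f:4; rest ⊤}  OUT={b:3, d:-2, f:4; rest ⊤}
  B2:  IN={b:3, d:-2, f:4; rest ⊤}  OUT={b:3, e:6; rest ⊤}
  B3:  IN={b:3, e:6; rest ⊤}  OUT={b:3, e:9, f:3; rest ⊤}

Merge at B1: IN[B1] = OUT[B0] = {a: ⊤, b: ⊤, c: ⊤, d: ⊤, e: ⊤, f: 4}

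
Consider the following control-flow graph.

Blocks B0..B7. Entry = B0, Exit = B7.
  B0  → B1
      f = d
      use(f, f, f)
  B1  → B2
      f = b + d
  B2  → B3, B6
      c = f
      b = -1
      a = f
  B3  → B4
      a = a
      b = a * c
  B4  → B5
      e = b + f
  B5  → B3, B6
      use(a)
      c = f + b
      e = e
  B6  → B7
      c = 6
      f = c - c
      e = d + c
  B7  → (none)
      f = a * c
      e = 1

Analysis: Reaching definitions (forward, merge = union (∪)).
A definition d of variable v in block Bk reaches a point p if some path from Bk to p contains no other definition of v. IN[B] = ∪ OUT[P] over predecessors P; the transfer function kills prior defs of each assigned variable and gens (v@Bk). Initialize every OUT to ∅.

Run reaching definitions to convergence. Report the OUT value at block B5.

Per-block solution:
  B0: | IN={} | OUT={f@B0}
  B1: | IN={f@B0} | OUT={f@B1}
  B2: | IN={f@B1} | OUT={a@B2, b@B2, c@B2, f@B1}
  B3: | IN={a@B2, a@B3, b@B2, b@B3, c@B2, c@B5, e@B5, f@B1} | OUT={a@B3, b@B3, c@B2, c@B5, e@B5, f@B1}
  B4: | IN={a@B3, b@B3, c@B2, c@B5, e@B5, f@B1} | OUT={a@B3, b@B3, c@B2, c@B5, e@B4, f@B1}
  B5: | IN={a@B3, b@B3, c@B2, c@B5, e@B4, f@B1} | OUT={a@B3, b@B3, c@B5, e@B5, f@B1}
  B6: | IN={a@B2, a@B3, b@B2, b@B3, c@B2, c@B5, e@B5, f@B1} | OUT={a@B2, a@B3, b@B2, b@B3, c@B6, e@B6, f@B6}
  B7: | IN={a@B2, a@B3, b@B2, b@B3, c@B6, e@B6, f@B6} | OUT={a@B2, a@B3, b@B2, b@B3, c@B6, e@B7, f@B7}

Merge at B5: IN[B5] = OUT[B4] = {a@B3, b@B3, c@B2, c@B5, e@B4, f@B1}
Applying B5's transfer function to that IN value gives OUT[B5] (row B5 above).

Answer: {a@B3, b@B3, c@B5, e@B5, f@B1}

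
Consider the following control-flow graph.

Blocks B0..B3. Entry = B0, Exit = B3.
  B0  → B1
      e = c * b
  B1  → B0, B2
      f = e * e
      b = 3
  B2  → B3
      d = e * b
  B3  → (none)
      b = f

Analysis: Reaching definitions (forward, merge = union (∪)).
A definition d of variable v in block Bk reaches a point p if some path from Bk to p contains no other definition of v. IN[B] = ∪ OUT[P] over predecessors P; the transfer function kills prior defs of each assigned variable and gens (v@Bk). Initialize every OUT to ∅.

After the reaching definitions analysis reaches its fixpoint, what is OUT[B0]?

Fixpoint table:
  B0:  IN={b@B1, e@B0, f@B1}  OUT={b@B1, e@B0, f@B1}
  B1:  IN={b@B1, e@B0, f@B1}  OUT={b@B1, e@B0, f@B1}
  B2:  IN={b@B1, e@B0, f@B1}  OUT={b@B1, d@B2, e@B0, f@B1}
  B3:  IN={b@B1, d@B2, e@B0, f@B1}  OUT={b@B3, d@B2, e@B0, f@B1}

Merge at B0 (entry node, so the boundary value {} is joined with the incoming edge(s)): IN[B0] = {} ⊔ OUT[B1] = {b@B1, e@B0, f@B1}
Applying B0's transfer function to that IN value gives OUT[B0] (row B0 above).

Answer: {b@B1, e@B0, f@B1}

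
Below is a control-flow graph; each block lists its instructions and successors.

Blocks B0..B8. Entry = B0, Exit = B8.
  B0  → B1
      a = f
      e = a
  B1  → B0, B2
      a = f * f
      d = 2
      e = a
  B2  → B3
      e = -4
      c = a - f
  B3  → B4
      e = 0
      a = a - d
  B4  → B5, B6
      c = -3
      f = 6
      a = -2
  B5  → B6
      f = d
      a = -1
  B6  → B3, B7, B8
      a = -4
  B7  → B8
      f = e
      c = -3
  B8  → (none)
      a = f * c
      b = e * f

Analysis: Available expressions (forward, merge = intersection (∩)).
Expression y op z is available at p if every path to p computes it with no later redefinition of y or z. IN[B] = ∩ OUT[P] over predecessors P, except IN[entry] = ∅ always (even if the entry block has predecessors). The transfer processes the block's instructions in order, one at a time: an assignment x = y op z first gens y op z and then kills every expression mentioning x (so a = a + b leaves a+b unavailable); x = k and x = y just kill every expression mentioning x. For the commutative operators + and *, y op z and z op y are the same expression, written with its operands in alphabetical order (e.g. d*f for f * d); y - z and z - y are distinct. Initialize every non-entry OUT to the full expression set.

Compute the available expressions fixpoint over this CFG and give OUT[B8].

Per-block solution:
  B0:  IN={}  OUT={}
  B1:  IN={}  OUT={f*f}
  B2:  IN={f*f}  OUT={a-f, f*f}
  B3:  IN={}  OUT={}
  B4:  IN={}  OUT={}
  B5:  IN={}  OUT={}
  B6:  IN={}  OUT={}
  B7:  IN={}  OUT={}
  B8:  IN={}  OUT={c*f, e*f}

Merge at B8: IN[B8] = OUT[B6] ∩ OUT[B7] = {}
Applying B8's transfer function to that IN value gives OUT[B8] (row B8 above).

Answer: {c*f, e*f}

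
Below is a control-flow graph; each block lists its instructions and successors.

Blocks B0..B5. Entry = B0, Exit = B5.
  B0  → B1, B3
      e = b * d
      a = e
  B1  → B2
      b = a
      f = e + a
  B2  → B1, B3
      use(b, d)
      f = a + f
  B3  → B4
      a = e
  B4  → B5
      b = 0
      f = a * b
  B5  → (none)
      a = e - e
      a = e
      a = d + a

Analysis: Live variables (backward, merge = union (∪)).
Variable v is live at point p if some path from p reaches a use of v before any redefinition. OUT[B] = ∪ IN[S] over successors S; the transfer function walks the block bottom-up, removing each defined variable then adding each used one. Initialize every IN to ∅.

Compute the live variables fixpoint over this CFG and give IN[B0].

Answer: {b, d}

Working:
Fixpoint table:
  B0: | IN={b, d} | OUT={a, d, e}
  B1: | IN={a, d, e} | OUT={a, b, d, e, f}
  B2: | IN={a, b, d, e, f} | OUT={a, d, e}
  B3: | IN={d, e} | OUT={a, d, e}
  B4: | IN={a, d, e} | OUT={d, e}
  B5: | IN={d, e} | OUT={}

Merge at B0: OUT[B0] = IN[B1] ⊔ IN[B3] = {a, d, e}
Applying B0's transfer function to that OUT value gives IN[B0] (row B0 above).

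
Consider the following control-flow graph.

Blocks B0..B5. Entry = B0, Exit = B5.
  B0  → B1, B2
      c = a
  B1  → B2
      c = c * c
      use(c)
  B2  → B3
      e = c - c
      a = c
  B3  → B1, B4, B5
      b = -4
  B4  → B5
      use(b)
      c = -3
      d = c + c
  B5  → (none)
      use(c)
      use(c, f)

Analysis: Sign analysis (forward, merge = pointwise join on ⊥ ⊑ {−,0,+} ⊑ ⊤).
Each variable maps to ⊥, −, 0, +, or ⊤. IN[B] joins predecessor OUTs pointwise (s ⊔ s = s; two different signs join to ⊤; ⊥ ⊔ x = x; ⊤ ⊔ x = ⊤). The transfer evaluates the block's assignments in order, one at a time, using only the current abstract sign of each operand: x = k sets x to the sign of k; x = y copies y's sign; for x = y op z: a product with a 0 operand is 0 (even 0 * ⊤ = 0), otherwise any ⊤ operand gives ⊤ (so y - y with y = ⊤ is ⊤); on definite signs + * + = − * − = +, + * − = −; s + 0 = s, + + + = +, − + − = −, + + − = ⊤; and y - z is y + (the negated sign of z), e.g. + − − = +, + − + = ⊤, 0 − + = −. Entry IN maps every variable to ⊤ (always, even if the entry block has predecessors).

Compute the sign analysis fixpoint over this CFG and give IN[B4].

Answer: {a: ⊤, b: -, c: ⊤, d: ⊤, e: ⊤, f: ⊤}

Working:
Per-block solution:
  B0:   IN=(all ⊤)   OUT=(all ⊤)
  B1:   IN=(all ⊤)   OUT=(all ⊤)
  B2:   IN=(all ⊤)   OUT=(all ⊤)
  B3:   IN=(all ⊤)   OUT={b:-; rest ⊤}
  B4:   IN={b:-; rest ⊤}   OUT={b:-, c:-, d:-; rest ⊤}
  B5:   IN={b:-; rest ⊤}   OUT={b:-; rest ⊤}

Merge at B4: IN[B4] = OUT[B3] = {a: ⊤, b: -, c: ⊤, d: ⊤, e: ⊤, f: ⊤}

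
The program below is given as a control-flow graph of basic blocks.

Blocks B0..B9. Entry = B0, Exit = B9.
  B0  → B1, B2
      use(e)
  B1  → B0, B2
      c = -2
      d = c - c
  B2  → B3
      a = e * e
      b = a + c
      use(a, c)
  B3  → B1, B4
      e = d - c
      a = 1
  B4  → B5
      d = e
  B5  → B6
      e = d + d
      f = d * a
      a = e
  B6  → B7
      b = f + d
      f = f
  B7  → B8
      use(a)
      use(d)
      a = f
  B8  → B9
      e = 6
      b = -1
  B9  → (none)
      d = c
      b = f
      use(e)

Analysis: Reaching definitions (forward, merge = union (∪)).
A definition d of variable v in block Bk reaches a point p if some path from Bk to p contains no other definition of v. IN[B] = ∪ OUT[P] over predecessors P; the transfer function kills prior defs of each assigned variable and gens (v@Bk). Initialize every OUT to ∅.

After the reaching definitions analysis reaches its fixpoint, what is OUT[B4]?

Converged values:
  B0:  IN={a@B3, b@B2, c@B1, d@B1, e@B3}  OUT={a@B3, b@B2, c@B1, d@B1, e@B3}
  B1:  IN={a@B3, b@B2, c@B1, d@B1, e@B3}  OUT={a@B3, b@B2, c@B1, d@B1, e@B3}
  B2:  IN={a@B3, b@B2, c@B1, d@B1, e@B3}  OUT={a@B2, b@B2, c@B1, d@B1, e@B3}
  B3:  IN={a@B2, b@B2, c@B1, d@B1, e@B3}  OUT={a@B3, b@B2, c@B1, d@B1, e@B3}
  B4:  IN={a@B3, b@B2, c@B1, d@B1, e@B3}  OUT={a@B3, b@B2, c@B1, d@B4, e@B3}
  B5:  IN={a@B3, b@B2, c@B1, d@B4, e@B3}  OUT={a@B5, b@B2, c@B1, d@B4, e@B5, f@B5}
  B6:  IN={a@B5, b@B2, c@B1, d@B4, e@B5, f@B5}  OUT={a@B5, b@B6, c@B1, d@B4, e@B5, f@B6}
  B7:  IN={a@B5, b@B6, c@B1, d@B4, e@B5, f@B6}  OUT={a@B7, b@B6, c@B1, d@B4, e@B5, f@B6}
  B8:  IN={a@B7, b@B6, c@B1, d@B4, e@B5, f@B6}  OUT={a@B7, b@B8, c@B1, d@B4, e@B8, f@B6}
  B9:  IN={a@B7, b@B8, c@B1, d@B4, e@B8, f@B6}  OUT={a@B7, b@B9, c@B1, d@B9, e@B8, f@B6}

Merge at B4: IN[B4] = OUT[B3] = {a@B3, b@B2, c@B1, d@B1, e@B3}
Applying B4's transfer function to that IN value gives OUT[B4] (row B4 above).

Answer: {a@B3, b@B2, c@B1, d@B4, e@B3}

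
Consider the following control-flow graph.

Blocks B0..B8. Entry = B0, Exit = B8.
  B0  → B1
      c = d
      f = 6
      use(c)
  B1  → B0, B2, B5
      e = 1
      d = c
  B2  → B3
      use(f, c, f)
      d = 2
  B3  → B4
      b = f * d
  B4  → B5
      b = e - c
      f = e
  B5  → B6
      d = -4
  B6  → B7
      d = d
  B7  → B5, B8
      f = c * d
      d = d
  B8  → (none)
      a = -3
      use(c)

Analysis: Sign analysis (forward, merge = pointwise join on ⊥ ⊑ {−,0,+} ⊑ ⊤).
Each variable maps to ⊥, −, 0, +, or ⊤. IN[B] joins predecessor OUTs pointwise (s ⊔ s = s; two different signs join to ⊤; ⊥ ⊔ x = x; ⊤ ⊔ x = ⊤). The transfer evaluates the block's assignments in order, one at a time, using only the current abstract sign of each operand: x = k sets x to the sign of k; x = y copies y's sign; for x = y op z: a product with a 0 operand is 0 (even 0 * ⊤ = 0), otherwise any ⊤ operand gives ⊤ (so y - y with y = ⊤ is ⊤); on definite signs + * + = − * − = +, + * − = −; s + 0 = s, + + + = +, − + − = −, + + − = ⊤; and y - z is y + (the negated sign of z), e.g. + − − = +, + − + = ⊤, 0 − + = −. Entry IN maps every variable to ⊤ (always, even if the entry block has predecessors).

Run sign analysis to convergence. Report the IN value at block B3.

Answer: {a: ⊤, b: ⊤, c: ⊤, d: +, e: +, f: +}

Working:
Converged values:
  B0: | IN=(all ⊤) | OUT={f:+; rest ⊤}
  B1: | IN={f:+; rest ⊤} | OUT={e:+, f:+; rest ⊤}
  B2: | IN={e:+, f:+; rest ⊤} | OUT={d:+, e:+, f:+; rest ⊤}
  B3: | IN={d:+, e:+, f:+; rest ⊤} | OUT={b:+, d:+, e:+, f:+; rest ⊤}
  B4: | IN={b:+, d:+, e:+, f:+; rest ⊤} | OUT={d:+, e:+, f:+; rest ⊤}
  B5: | IN={e:+; rest ⊤} | OUT={d:-, e:+; rest ⊤}
  B6: | IN={d:-, e:+; rest ⊤} | OUT={d:-, e:+; rest ⊤}
  B7: | IN={d:-, e:+; rest ⊤} | OUT={d:-, e:+; rest ⊤}
  B8: | IN={d:-, e:+; rest ⊤} | OUT={a:-, d:-, e:+; rest ⊤}

Merge at B3: IN[B3] = OUT[B2] = {a: ⊤, b: ⊤, c: ⊤, d: +, e: +, f: +}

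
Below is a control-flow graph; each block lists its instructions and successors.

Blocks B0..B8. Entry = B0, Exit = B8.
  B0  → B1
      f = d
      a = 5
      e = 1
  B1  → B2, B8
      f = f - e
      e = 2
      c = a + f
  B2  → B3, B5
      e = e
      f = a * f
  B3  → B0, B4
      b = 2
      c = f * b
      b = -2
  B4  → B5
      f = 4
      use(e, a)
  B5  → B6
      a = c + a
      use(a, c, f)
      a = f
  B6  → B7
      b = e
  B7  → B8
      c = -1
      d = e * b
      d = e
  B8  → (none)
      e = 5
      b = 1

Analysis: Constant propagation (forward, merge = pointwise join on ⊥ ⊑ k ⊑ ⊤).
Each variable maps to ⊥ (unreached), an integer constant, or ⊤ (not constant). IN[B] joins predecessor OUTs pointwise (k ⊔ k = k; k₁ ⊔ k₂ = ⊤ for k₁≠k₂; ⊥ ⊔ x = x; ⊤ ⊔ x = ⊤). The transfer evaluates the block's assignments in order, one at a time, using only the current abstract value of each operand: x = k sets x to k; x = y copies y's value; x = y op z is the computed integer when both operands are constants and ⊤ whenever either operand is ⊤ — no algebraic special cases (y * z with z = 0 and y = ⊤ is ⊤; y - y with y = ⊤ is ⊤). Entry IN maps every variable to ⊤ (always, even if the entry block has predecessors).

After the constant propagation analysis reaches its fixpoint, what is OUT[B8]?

Answer: {a: ⊤, b: 1, c: ⊤, d: ⊤, e: 5, f: ⊤}

Derivation:
Converged values:
  B0:   IN=(all ⊤)   OUT={a:5, e:1; rest ⊤}
  B1:   IN={a:5, e:1; rest ⊤}   OUT={a:5, e:2; rest ⊤}
  B2:   IN={a:5, e:2; rest ⊤}   OUT={a:5, e:2; rest ⊤}
  B3:   IN={a:5, e:2; rest ⊤}   OUT={a:5, b:-2, e:2; rest ⊤}
  B4:   IN={a:5, b:-2, e:2; rest ⊤}   OUT={a:5, b:-2, e:2, f:4; rest ⊤}
  B5:   IN={a:5, e:2; rest ⊤}   OUT={e:2; rest ⊤}
  B6:   IN={e:2; rest ⊤}   OUT={b:2, e:2; rest ⊤}
  B7:   IN={b:2, e:2; rest ⊤}   OUT={b:2, c:-1, d:2, e:2; rest ⊤}
  B8:   IN={e:2; rest ⊤}   OUT={b:1, e:5; rest ⊤}

Merge at B8: IN[B8] = OUT[B1] ⊔ OUT[B7] = {a: ⊤, b: ⊤, c: ⊤, d: ⊤, e: 2, f: ⊤}
Applying B8's transfer function to that IN value gives OUT[B8] (row B8 above).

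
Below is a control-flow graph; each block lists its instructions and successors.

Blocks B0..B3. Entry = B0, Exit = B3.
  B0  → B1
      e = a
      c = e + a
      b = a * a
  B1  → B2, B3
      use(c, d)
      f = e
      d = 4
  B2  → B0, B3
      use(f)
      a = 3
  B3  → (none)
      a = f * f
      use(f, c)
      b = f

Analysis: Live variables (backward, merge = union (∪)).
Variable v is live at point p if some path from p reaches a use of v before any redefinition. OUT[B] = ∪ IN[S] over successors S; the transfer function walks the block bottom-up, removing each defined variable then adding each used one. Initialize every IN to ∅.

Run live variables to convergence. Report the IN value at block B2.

Answer: {c, d, f}

Working:
Per-block solution:
  B0: | IN={a, d} | OUT={c, d, e}
  B1: | IN={c, d, e} | OUT={c, d, f}
  B2: | IN={c, d, f} | OUT={a, c, d, f}
  B3: | IN={c, f} | OUT={}

Merge at B2: OUT[B2] = IN[B0] ⊔ IN[B3] = {a, c, d, f}
Applying B2's transfer function to that OUT value gives IN[B2] (row B2 above).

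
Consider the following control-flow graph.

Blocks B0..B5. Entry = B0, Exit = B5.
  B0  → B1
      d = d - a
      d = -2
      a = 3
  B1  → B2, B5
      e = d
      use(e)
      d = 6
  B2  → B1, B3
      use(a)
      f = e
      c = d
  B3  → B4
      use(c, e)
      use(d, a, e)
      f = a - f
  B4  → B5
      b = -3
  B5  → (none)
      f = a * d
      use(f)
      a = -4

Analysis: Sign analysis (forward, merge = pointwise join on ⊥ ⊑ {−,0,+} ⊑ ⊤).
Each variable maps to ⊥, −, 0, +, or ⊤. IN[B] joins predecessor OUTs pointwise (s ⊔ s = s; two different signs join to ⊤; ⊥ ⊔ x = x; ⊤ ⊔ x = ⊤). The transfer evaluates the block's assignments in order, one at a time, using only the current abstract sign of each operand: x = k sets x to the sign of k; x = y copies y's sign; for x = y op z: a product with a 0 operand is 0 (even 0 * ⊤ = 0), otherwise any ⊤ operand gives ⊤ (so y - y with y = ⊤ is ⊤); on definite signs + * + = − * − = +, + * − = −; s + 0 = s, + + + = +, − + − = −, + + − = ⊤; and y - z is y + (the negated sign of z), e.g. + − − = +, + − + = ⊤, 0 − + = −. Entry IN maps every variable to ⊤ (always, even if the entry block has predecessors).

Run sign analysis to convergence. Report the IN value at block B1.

Converged values:
  B0:   IN=(all ⊤)   OUT={a:+, d:-; rest ⊤}
  B1:   IN={a:+; rest ⊤}   OUT={a:+, d:+; rest ⊤}
  B2:   IN={a:+, d:+; rest ⊤}   OUT={a:+, c:+, d:+; rest ⊤}
  B3:   IN={a:+, c:+, d:+; rest ⊤}   OUT={a:+, c:+, d:+; rest ⊤}
  B4:   IN={a:+, c:+, d:+; rest ⊤}   OUT={a:+, b:-, c:+, d:+; rest ⊤}
  B5:   IN={a:+, d:+; rest ⊤}   OUT={a:-, d:+, f:+; rest ⊤}

Merge at B1: IN[B1] = OUT[B0] ⊔ OUT[B2] = {a: +, b: ⊤, c: ⊤, d: ⊤, e: ⊤, f: ⊤}

Answer: {a: +, b: ⊤, c: ⊤, d: ⊤, e: ⊤, f: ⊤}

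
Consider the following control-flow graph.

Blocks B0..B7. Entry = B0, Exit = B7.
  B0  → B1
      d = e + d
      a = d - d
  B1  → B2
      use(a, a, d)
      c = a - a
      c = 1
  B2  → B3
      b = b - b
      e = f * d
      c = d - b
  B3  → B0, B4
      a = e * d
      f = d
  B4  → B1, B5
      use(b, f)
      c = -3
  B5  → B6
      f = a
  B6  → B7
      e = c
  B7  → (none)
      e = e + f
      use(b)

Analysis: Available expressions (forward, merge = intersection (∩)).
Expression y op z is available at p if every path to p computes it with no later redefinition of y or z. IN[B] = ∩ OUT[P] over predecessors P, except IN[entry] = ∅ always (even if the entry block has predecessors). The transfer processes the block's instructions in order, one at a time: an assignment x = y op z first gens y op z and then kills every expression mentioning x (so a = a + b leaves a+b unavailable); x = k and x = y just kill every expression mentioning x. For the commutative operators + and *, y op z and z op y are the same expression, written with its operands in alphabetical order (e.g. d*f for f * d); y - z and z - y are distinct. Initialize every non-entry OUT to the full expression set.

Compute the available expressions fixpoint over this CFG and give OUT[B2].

Converged values:
  B0:  IN={}  OUT={d-d}
  B1:  IN={d-d}  OUT={a-a, d-d}
  B2:  IN={a-a, d-d}  OUT={a-a, d*f, d-b, d-d}
  B3:  IN={a-a, d*f, d-b, d-d}  OUT={d*e, d-b, d-d}
  B4:  IN={d*e, d-b, d-d}  OUT={d*e, d-b, d-d}
  B5:  IN={d*e, d-b, d-d}  OUT={d*e, d-b, d-d}
  B6:  IN={d*e, d-b, d-d}  OUT={d-b, d-d}
  B7:  IN={d-b, d-d}  OUT={d-b, d-d}

Merge at B2: IN[B2] = OUT[B1] = {a-a, d-d}
Applying B2's transfer function to that IN value gives OUT[B2] (row B2 above).

Answer: {a-a, d*f, d-b, d-d}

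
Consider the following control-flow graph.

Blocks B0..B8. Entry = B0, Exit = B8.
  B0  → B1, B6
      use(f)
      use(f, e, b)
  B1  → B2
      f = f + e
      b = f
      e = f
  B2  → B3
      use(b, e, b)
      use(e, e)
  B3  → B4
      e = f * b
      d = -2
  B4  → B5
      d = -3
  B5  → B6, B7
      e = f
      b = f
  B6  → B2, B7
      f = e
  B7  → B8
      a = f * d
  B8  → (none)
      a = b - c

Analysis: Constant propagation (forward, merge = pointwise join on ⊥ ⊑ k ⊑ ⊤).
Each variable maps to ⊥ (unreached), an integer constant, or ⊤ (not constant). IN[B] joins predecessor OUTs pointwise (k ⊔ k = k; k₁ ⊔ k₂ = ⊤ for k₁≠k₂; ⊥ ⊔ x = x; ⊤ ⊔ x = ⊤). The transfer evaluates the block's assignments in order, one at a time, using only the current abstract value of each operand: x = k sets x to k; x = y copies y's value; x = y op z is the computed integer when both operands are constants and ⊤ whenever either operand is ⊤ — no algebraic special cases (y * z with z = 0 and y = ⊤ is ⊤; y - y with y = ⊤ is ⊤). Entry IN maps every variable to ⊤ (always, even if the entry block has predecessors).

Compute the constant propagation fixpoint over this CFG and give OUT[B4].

Fixpoint table:
  B0:  IN=(all ⊤)  OUT=(all ⊤)
  B1:  IN=(all ⊤)  OUT=(all ⊤)
  B2:  IN=(all ⊤)  OUT=(all ⊤)
  B3:  IN=(all ⊤)  OUT={d:-2; rest ⊤}
  B4:  IN={d:-2; rest ⊤}  OUT={d:-3; rest ⊤}
  B5:  IN={d:-3; rest ⊤}  OUT={d:-3; rest ⊤}
  B6:  IN=(all ⊤)  OUT=(all ⊤)
  B7:  IN=(all ⊤)  OUT=(all ⊤)
  B8:  IN=(all ⊤)  OUT=(all ⊤)

Merge at B4: IN[B4] = OUT[B3] = {a: ⊤, b: ⊤, c: ⊤, d: -2, e: ⊤, f: ⊤}
Applying B4's transfer function to that IN value gives OUT[B4] (row B4 above).

Answer: {a: ⊤, b: ⊤, c: ⊤, d: -3, e: ⊤, f: ⊤}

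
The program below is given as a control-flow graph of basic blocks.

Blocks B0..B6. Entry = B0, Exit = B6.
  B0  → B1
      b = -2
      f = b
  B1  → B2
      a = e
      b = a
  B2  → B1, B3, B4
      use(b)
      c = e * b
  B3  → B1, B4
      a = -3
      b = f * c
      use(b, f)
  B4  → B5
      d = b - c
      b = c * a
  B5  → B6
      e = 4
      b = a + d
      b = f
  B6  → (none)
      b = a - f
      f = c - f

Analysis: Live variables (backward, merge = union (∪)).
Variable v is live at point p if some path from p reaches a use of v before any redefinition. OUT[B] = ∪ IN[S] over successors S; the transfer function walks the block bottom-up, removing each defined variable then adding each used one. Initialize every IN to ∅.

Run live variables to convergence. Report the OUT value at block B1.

Converged values:
  B0:  IN={e}  OUT={e, f}
  B1:  IN={e, f}  OUT={a, b, e, f}
  B2:  IN={a, b, e, f}  OUT={a, b, c, e, f}
  B3:  IN={c, e, f}  OUT={a, b, c, e, f}
  B4:  IN={a, b, c, f}  OUT={a, c, d, f}
  B5:  IN={a, c, d, f}  OUT={a, c, f}
  B6:  IN={a, c, f}  OUT={}

Merge at B1: OUT[B1] = IN[B2] = {a, b, e, f}

Answer: {a, b, e, f}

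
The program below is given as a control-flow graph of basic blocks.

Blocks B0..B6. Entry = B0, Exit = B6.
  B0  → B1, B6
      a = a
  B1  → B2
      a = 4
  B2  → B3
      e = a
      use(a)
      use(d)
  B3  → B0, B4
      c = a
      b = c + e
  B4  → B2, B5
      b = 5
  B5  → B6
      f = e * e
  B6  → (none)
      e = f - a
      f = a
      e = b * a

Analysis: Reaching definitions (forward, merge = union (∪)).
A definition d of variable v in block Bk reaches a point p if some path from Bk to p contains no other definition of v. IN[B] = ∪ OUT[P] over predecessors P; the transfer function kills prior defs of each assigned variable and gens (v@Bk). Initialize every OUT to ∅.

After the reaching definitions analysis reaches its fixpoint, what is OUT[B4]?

Converged values:
  B0:   IN={a@B1, b@B3, c@B3, e@B2}   OUT={a@B0, b@B3, c@B3, e@B2}
  B1:   IN={a@B0, b@B3, c@B3, e@B2}   OUT={a@B1, b@B3, c@B3, e@B2}
  B2:   IN={a@B1, b@B3, b@B4, c@B3, e@B2}   OUT={a@B1, b@B3, b@B4, c@B3, e@B2}
  B3:   IN={a@B1, b@B3, b@B4, c@B3, e@B2}   OUT={a@B1, b@B3, c@B3, e@B2}
  B4:   IN={a@B1, b@B3, c@B3, e@B2}   OUT={a@B1, b@B4, c@B3, e@B2}
  B5:   IN={a@B1, b@B4, c@B3, e@B2}   OUT={a@B1, b@B4, c@B3, e@B2, f@B5}
  B6:   IN={a@B0, a@B1, b@B3, b@B4, c@B3, e@B2, f@B5}   OUT={a@B0, a@B1, b@B3, b@B4, c@B3, e@B6, f@B6}

Merge at B4: IN[B4] = OUT[B3] = {a@B1, b@B3, c@B3, e@B2}
Applying B4's transfer function to that IN value gives OUT[B4] (row B4 above).

Answer: {a@B1, b@B4, c@B3, e@B2}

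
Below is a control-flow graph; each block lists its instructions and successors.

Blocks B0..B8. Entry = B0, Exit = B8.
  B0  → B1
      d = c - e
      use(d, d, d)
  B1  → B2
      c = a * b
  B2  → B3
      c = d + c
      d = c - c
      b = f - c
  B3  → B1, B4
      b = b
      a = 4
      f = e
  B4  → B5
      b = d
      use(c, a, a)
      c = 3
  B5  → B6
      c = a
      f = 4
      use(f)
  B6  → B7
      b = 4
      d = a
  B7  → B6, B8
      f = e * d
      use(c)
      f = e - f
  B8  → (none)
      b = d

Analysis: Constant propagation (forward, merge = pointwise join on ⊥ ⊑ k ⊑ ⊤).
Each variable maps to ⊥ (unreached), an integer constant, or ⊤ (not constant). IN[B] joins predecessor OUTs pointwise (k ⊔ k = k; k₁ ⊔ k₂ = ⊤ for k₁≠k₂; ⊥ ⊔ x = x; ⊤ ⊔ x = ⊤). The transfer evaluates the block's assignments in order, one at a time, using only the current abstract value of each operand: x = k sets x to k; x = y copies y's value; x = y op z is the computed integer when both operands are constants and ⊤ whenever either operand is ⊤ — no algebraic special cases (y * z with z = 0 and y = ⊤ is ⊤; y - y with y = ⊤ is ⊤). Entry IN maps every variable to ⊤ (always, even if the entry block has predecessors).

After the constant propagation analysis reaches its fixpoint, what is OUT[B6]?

Per-block solution:
  B0:  IN=(all ⊤)  OUT=(all ⊤)
  B1:  IN=(all ⊤)  OUT=(all ⊤)
  B2:  IN=(all ⊤)  OUT=(all ⊤)
  B3:  IN=(all ⊤)  OUT={a:4; rest ⊤}
  B4:  IN={a:4; rest ⊤}  OUT={a:4, c:3; rest ⊤}
  B5:  IN={a:4, c:3; rest ⊤}  OUT={a:4, c:4, f:4; rest ⊤}
  B6:  IN={a:4, c:4; rest ⊤}  OUT={a:4, b:4, c:4, d:4; rest ⊤}
  B7:  IN={a:4, b:4, c:4, d:4; rest ⊤}  OUT={a:4, b:4, c:4, d:4; rest ⊤}
  B8:  IN={a:4, b:4, c:4, d:4; rest ⊤}  OUT={a:4, b:4, c:4, d:4; rest ⊤}

Merge at B6: IN[B6] = OUT[B5] ⊔ OUT[B7] = {a: 4, b: ⊤, c: 4, d: ⊤, e: ⊤, f: ⊤}
Applying B6's transfer function to that IN value gives OUT[B6] (row B6 above).

Answer: {a: 4, b: 4, c: 4, d: 4, e: ⊤, f: ⊤}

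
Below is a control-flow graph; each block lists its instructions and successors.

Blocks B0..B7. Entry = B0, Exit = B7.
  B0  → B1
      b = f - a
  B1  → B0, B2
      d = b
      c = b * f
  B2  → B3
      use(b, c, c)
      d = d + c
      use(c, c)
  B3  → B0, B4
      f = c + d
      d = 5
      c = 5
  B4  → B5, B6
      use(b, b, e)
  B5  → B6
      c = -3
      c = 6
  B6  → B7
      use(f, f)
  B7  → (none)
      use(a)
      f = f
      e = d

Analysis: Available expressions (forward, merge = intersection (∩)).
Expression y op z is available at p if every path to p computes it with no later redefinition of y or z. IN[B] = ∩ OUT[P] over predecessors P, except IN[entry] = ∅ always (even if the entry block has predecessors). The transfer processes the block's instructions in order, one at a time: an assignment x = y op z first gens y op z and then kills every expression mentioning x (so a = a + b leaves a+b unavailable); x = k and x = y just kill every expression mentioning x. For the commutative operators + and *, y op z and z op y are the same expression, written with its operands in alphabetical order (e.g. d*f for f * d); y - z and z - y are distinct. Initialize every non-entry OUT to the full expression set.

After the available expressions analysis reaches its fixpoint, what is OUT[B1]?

Answer: {b*f, f-a}

Trace:
Converged values:
  B0:  IN={}  OUT={f-a}
  B1:  IN={f-a}  OUT={b*f, f-a}
  B2:  IN={b*f, f-a}  OUT={b*f, f-a}
  B3:  IN={b*f, f-a}  OUT={}
  B4:  IN={}  OUT={}
  B5:  IN={}  OUT={}
  B6:  IN={}  OUT={}
  B7:  IN={}  OUT={}

Merge at B1: IN[B1] = OUT[B0] = {f-a}
Applying B1's transfer function to that IN value gives OUT[B1] (row B1 above).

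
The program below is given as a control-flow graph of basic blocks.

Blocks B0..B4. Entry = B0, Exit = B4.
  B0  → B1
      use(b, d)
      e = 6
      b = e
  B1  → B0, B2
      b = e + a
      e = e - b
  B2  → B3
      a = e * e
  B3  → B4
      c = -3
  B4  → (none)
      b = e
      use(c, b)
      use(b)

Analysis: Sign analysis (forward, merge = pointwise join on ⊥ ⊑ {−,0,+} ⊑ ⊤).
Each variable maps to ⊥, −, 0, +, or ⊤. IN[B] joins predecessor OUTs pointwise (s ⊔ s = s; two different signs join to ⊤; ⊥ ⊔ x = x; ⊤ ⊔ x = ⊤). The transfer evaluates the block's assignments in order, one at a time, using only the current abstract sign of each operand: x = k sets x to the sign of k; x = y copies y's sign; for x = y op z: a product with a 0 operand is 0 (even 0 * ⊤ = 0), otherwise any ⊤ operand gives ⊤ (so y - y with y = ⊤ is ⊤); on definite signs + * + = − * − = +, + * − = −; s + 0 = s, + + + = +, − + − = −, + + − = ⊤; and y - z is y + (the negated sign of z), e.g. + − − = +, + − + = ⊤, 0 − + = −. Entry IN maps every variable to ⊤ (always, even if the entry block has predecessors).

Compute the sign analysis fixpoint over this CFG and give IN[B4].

Fixpoint table:
  B0:   IN=(all ⊤)   OUT={b:+, e:+; rest ⊤}
  B1:   IN={b:+, e:+; rest ⊤}   OUT=(all ⊤)
  B2:   IN=(all ⊤)   OUT=(all ⊤)
  B3:   IN=(all ⊤)   OUT={c:-; rest ⊤}
  B4:   IN={c:-; rest ⊤}   OUT={c:-; rest ⊤}

Merge at B4: IN[B4] = OUT[B3] = {a: ⊤, b: ⊤, c: -, d: ⊤, e: ⊤, f: ⊤}

Answer: {a: ⊤, b: ⊤, c: -, d: ⊤, e: ⊤, f: ⊤}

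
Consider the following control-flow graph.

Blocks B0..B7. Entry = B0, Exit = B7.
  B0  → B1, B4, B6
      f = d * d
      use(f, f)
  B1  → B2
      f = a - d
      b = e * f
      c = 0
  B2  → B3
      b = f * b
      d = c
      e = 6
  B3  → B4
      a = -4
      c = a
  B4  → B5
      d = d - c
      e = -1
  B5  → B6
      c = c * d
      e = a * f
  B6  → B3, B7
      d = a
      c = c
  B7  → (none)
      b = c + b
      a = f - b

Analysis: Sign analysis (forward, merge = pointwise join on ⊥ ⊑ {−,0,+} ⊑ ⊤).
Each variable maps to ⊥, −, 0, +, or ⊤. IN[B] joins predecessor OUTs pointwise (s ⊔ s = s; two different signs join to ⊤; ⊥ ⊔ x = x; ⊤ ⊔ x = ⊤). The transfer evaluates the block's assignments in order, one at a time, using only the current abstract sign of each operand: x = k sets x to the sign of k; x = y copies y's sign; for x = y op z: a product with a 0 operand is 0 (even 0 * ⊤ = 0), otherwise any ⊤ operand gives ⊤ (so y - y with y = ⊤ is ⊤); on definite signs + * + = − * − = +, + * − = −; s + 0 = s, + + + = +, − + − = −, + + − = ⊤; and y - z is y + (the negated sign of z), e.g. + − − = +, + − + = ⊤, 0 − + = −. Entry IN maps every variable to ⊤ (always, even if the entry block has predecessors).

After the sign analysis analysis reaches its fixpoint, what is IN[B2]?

Converged values:
  B0:  IN=(all ⊤)  OUT=(all ⊤)
  B1:  IN=(all ⊤)  OUT={c:0; rest ⊤}
  B2:  IN={c:0; rest ⊤}  OUT={c:0, d:0, e:+; rest ⊤}
  B3:  IN=(all ⊤)  OUT={a:-, c:-; rest ⊤}
  B4:  IN=(all ⊤)  OUT={e:-; rest ⊤}
  B5:  IN={e:-; rest ⊤}  OUT=(all ⊤)
  B6:  IN=(all ⊤)  OUT=(all ⊤)
  B7:  IN=(all ⊤)  OUT=(all ⊤)

Merge at B2: IN[B2] = OUT[B1] = {a: ⊤, b: ⊤, c: 0, d: ⊤, e: ⊤, f: ⊤}

Answer: {a: ⊤, b: ⊤, c: 0, d: ⊤, e: ⊤, f: ⊤}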